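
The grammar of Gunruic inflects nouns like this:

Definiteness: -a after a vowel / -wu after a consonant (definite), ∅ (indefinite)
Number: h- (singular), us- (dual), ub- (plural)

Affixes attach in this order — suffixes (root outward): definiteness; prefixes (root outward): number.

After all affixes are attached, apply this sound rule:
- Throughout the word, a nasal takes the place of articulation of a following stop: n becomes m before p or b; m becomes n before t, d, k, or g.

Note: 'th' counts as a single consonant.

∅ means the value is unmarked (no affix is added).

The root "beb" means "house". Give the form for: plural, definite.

ubbebwu

Attach definiteness definite -wu (after consonant 'b') → bebwu.
Attach number plural ub- → ubbebwu.
Nasal assimilation: no change.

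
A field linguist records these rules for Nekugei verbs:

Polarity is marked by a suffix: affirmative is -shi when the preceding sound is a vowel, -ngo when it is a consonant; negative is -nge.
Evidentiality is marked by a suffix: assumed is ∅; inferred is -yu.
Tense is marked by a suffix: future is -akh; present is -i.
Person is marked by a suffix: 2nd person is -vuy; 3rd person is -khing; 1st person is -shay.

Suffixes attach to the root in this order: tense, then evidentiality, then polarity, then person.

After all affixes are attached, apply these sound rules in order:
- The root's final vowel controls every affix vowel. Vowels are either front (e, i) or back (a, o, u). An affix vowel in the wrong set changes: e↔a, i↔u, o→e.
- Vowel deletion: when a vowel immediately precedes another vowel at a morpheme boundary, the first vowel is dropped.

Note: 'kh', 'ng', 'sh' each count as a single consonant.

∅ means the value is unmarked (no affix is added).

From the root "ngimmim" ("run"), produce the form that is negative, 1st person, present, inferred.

Attach tense present -i → ngimmimi.
Attach evidentiality inferred -yu → ngimmimiyu.
Attach polarity negative -nge → ngimmimiyunge.
Attach person 1st person -shay → ngimmimiyungeshay.
Apply vowel harmony: ngimmimiyungeshay → ngimmimiyingeshey.
Vowel deletion: no change.

ngimmimiyingeshey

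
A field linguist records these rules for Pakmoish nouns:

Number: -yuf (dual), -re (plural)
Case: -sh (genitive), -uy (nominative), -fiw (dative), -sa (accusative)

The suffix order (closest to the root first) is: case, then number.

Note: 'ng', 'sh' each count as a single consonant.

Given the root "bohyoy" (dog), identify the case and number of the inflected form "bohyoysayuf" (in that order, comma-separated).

Segment: bohyoy-sa-yuf.
case: -sa → accusative.
number: -yuf → dual.

accusative, dual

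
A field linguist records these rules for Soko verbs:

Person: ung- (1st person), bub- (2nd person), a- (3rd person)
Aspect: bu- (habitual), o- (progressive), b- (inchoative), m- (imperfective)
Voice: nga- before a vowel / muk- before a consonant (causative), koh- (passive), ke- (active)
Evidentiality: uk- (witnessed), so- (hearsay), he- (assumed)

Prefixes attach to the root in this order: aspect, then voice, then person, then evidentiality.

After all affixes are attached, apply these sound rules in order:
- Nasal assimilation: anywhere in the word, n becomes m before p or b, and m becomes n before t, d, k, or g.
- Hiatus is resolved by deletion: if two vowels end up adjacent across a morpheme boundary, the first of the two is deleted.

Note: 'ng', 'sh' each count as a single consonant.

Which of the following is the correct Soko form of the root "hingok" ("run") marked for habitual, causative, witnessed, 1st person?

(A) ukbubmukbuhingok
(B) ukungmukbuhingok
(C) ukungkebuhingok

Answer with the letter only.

B

Attach aspect habitual bu- → buhingok.
Attach voice causative muk- (before consonant 'b') → mukbuhingok.
Attach person 1st person ung- → ungmukbuhingok.
Attach evidentiality witnessed uk- → ukungmukbuhingok.
Nasal assimilation: no change.
Vowel deletion: no change.
So the correct form is ukungmukbuhingok, option (B).
(A) ukbubmukbuhingok is wrong: it uses 2nd person instead of 1st person for person.
(C) ukungkebuhingok is wrong: it uses active instead of causative for voice.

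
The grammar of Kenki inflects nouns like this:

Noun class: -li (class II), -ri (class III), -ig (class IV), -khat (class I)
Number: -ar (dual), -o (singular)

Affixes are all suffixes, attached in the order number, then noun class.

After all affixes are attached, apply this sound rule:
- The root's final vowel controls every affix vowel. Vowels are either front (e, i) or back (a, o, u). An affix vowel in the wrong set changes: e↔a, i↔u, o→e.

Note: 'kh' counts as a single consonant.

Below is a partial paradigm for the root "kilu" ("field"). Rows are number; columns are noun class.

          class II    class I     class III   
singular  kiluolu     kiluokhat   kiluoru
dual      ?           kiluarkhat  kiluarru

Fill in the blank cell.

Attach number dual -ar → kiluar.
Attach noun class class II -li → kiluarli.
Apply vowel harmony: kiluarli → kiluarlu.

kiluarlu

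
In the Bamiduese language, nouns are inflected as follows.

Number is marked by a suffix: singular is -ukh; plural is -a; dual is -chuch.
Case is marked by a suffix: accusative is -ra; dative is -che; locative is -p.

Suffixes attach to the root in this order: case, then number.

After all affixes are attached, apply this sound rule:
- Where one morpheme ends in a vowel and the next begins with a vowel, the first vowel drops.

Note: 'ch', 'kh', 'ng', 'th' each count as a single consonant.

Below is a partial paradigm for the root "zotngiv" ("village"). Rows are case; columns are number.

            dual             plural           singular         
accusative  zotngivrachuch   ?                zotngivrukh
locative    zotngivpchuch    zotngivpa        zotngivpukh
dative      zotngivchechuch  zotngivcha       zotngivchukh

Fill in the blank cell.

Attach case accusative -ra → zotngivra.
Attach number plural -a → zotngivraa.
Apply vowel deletion: zotngivraa → zotngivra.

zotngivra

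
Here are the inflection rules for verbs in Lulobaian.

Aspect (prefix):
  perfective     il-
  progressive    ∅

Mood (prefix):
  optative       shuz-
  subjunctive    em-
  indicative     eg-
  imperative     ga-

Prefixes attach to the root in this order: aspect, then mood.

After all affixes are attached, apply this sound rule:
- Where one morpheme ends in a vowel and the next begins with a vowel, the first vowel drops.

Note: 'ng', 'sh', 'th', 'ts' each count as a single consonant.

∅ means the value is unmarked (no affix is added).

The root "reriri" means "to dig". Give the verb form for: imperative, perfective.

Attach aspect perfective il- → ilreriri.
Attach mood imperative ga- → gailreriri.
Apply vowel deletion: gailreriri → gilreriri.

gilreriri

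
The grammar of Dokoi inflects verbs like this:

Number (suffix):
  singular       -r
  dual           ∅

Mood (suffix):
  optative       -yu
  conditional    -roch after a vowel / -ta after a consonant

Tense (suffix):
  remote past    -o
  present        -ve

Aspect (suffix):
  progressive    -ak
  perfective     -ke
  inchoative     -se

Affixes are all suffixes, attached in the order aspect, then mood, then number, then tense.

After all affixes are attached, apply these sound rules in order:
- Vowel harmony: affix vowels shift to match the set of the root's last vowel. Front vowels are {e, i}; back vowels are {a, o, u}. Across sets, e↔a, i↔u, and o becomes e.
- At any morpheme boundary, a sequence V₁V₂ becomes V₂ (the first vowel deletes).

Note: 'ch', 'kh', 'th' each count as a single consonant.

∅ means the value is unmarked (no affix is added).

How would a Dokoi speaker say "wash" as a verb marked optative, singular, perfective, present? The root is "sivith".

sivithkeyirve

Attach aspect perfective -ke → sivithke.
Attach mood optative -yu → sivithkeyu.
Attach number singular -r → sivithkeyur.
Attach tense present -ve → sivithkeyurve.
Apply vowel harmony: sivithkeyurve → sivithkeyirve.
Vowel deletion: no change.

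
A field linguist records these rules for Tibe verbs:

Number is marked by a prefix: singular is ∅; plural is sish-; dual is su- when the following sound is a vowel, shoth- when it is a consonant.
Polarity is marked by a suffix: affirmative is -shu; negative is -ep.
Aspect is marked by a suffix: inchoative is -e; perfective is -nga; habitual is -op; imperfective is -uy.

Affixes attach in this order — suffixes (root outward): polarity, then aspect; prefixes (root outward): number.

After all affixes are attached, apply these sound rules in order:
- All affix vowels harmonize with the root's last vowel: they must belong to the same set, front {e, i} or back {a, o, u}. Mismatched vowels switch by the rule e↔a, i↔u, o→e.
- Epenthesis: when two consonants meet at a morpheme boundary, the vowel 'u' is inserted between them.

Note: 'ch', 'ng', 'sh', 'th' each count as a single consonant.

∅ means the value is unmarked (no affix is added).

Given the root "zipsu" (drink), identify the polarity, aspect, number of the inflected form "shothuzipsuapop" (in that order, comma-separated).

Segment: shoth-zipsu-ep-op.
polarity: -ep → negative.
aspect: -op → habitual.
number: su/shoth- → dual.

negative, habitual, dual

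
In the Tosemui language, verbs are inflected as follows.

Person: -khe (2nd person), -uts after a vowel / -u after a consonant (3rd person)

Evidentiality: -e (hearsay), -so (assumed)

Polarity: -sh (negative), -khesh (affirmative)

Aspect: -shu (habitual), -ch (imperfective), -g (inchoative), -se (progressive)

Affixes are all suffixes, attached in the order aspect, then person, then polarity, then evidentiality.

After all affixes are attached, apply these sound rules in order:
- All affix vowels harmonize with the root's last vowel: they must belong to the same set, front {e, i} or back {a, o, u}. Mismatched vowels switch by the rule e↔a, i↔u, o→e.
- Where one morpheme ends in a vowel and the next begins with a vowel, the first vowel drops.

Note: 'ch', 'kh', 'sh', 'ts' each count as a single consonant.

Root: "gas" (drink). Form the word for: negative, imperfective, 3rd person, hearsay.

gaschusha

Attach aspect imperfective -ch → gasch.
Attach person 3rd person -u (after consonant 'ch') → gaschu.
Attach polarity negative -sh → gaschush.
Attach evidentiality hearsay -e → gaschushe.
Apply vowel harmony: gaschushe → gaschusha.
Vowel deletion: no change.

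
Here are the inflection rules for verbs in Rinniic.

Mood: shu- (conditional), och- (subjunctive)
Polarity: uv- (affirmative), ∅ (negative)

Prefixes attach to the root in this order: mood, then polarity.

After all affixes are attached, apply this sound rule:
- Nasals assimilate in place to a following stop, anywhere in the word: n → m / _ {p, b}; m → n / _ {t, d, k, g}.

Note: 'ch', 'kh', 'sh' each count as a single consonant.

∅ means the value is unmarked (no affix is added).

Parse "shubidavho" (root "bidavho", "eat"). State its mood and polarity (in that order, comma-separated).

conditional, negative

Segment: shu-bidavho.
mood: shu- → conditional.
polarity: ∅ → negative.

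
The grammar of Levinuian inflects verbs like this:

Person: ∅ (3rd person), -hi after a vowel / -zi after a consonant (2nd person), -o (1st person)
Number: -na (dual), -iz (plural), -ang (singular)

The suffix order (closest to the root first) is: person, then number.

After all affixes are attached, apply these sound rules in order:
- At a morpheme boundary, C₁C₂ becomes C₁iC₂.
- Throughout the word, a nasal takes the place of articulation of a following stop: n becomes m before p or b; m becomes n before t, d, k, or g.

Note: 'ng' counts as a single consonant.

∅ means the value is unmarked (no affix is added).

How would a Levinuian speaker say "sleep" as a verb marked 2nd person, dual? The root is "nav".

Attach person 2nd person -zi (after consonant 'v') → navzi.
Attach number dual -na → navzina.
Apply epenthesis: navzina → navizina.
Nasal assimilation: no change.

navizina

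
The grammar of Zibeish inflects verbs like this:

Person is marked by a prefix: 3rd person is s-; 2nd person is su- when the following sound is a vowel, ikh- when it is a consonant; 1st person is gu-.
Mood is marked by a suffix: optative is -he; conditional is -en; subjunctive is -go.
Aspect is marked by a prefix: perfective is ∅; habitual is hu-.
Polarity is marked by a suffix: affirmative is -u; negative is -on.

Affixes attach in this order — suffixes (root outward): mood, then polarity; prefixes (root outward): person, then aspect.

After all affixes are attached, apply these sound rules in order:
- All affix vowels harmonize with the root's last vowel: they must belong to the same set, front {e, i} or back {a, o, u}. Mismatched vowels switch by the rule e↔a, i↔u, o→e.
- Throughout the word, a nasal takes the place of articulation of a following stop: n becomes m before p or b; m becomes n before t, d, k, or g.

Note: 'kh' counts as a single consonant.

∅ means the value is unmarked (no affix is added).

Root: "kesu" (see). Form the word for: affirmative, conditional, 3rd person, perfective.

Attach person 3rd person s- → skesu.
Attach mood conditional -en → skesuen.
Attach polarity affirmative -u → skesuenu.
aspect = perfective: zero marking, form stays skesuenu.
Apply vowel harmony: skesuenu → skesuanu.
Nasal assimilation: no change.

skesuanu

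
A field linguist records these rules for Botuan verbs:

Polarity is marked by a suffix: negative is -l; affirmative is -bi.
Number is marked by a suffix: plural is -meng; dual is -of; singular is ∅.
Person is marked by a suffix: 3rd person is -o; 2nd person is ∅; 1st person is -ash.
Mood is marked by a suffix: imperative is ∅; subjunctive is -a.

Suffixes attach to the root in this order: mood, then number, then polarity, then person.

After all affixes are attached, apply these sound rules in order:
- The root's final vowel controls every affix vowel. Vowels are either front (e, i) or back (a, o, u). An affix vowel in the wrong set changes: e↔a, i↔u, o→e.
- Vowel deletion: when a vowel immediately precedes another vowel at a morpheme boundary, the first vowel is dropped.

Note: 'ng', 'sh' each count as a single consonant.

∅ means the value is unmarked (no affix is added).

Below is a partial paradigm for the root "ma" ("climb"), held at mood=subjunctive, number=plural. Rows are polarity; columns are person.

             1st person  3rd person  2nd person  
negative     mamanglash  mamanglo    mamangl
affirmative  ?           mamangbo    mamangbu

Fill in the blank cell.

mamangbash

Attach mood subjunctive -a → maa.
Attach number plural -meng → maameng.
Attach polarity affirmative -bi → maamengbi.
Attach person 1st person -ash → maamengbiash.
Apply vowel harmony: maamengbiash → maamangbuash.
Apply vowel deletion: maamangbuash → mamangbash.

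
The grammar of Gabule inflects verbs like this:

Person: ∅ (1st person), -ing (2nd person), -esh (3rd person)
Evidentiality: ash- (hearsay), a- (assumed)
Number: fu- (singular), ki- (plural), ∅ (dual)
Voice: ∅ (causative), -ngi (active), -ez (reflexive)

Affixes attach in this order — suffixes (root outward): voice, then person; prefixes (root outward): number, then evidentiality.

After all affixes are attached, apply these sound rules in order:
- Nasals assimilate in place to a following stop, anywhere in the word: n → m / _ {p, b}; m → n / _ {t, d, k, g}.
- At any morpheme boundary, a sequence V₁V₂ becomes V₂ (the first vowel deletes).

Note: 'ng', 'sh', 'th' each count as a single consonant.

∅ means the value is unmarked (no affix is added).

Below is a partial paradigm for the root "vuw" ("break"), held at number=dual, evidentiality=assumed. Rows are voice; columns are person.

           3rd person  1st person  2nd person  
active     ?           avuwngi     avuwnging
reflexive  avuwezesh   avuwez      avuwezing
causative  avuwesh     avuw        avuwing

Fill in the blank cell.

Attach voice active -ngi → vuwngi.
Attach person 3rd person -esh → vuwngiesh.
number = dual: zero marking, form stays vuwngiesh.
Attach evidentiality assumed a- → avuwngiesh.
Nasal assimilation: no change.
Apply vowel deletion: avuwngiesh → avuwngesh.

avuwngesh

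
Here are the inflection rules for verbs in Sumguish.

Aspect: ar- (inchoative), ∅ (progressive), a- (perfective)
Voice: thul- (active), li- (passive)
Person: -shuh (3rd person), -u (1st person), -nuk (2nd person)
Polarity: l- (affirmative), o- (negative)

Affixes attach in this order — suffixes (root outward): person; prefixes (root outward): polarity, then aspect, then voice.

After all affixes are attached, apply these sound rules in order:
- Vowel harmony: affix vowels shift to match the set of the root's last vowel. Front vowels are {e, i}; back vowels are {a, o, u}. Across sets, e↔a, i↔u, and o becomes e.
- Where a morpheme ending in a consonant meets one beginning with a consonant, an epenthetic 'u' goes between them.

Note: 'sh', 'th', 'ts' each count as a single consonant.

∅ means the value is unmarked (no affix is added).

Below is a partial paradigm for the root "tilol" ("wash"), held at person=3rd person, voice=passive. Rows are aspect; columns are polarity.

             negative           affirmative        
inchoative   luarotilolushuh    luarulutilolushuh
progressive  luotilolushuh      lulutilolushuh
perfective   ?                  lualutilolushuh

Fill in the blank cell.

Attach person 3rd person -shuh → tilolshuh.
Attach polarity negative o- → otilolshuh.
Attach aspect perfective a- → aotilolshuh.
Attach voice passive li- → liaotilolshuh.
Apply vowel harmony: liaotilolshuh → luaotilolshuh.
Apply epenthesis: luaotilolshuh → luaotilolushuh.

luaotilolushuh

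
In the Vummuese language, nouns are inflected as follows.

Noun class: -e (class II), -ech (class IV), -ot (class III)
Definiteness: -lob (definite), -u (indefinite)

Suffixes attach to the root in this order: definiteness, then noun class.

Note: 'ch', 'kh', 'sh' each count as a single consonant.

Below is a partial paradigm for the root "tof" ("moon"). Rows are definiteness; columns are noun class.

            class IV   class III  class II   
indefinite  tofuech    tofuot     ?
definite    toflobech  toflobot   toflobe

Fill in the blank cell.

tofue

Attach definiteness indefinite -u → tofu.
Attach noun class class II -e → tofue.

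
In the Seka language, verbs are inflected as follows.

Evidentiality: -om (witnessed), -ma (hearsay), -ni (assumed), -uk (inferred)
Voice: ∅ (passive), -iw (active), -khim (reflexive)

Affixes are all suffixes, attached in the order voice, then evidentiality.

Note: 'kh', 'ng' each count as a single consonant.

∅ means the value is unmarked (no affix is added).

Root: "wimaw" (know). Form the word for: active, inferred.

wimawiwuk

Attach voice active -iw → wimawiw.
Attach evidentiality inferred -uk → wimawiwuk.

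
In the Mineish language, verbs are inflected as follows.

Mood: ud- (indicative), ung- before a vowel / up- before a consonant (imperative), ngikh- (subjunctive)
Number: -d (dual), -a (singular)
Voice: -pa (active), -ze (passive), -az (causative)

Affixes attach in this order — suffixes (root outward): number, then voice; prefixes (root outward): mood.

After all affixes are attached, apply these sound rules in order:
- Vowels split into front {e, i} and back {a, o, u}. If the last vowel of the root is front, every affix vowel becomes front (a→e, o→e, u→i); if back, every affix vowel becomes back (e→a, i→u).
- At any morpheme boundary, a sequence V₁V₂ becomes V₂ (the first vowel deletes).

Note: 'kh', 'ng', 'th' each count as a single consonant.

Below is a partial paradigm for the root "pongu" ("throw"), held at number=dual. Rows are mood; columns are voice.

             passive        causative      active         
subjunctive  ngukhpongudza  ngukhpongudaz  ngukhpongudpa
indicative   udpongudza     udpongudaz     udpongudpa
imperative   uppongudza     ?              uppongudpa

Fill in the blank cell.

Attach number dual -d → pongud.
Attach mood imperative up- (before consonant 'p') → uppongud.
Attach voice causative -az → uppongudaz.
Vowel harmony: no change.
Vowel deletion: no change.

uppongudaz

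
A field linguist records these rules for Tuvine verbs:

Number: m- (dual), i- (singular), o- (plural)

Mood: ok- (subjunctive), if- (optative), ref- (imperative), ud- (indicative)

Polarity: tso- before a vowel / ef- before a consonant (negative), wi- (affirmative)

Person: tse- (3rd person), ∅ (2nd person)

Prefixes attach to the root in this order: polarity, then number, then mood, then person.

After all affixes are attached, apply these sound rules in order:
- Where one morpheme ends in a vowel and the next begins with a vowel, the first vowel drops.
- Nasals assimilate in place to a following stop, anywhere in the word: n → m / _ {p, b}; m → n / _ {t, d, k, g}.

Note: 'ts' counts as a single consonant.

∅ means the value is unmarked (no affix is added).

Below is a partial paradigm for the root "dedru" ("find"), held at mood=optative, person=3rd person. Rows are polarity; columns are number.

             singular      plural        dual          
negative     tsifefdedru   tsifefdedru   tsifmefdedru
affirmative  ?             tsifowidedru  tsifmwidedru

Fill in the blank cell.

Attach polarity affirmative wi- → widedru.
Attach number singular i- → iwidedru.
Attach mood optative if- → ifiwidedru.
Attach person 3rd person tse- → tseifiwidedru.
Apply vowel deletion: tseifiwidedru → tsifiwidedru.
Nasal assimilation: no change.

tsifiwidedru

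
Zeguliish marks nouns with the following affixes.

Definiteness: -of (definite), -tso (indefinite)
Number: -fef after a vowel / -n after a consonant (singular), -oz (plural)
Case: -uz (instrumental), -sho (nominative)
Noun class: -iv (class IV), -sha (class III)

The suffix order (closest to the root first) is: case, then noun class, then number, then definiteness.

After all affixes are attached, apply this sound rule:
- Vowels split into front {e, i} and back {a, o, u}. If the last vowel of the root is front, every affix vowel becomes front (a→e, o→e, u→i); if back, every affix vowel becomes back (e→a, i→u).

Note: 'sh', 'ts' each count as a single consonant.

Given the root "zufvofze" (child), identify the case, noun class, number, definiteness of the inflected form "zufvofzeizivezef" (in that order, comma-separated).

Segment: zufvofze-uz-iv-oz-of.
case: -uz → instrumental.
noun class: -iv → class IV.
number: -oz → plural.
definiteness: -of → definite.

instrumental, class IV, plural, definite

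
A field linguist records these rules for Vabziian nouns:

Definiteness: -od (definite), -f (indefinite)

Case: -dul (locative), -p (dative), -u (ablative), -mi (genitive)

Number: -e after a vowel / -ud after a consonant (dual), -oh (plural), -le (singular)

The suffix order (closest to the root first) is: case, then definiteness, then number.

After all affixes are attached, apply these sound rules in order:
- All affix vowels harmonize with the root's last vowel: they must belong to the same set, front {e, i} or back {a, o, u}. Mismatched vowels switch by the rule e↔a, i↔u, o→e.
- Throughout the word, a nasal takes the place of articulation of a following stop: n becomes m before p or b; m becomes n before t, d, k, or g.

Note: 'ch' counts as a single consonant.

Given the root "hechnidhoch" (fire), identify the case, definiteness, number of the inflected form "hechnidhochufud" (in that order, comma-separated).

Segment: hechnidhoch-u-f-ud.
case: -u → ablative.
definiteness: -f → indefinite.
number: -e/ud → dual.

ablative, indefinite, dual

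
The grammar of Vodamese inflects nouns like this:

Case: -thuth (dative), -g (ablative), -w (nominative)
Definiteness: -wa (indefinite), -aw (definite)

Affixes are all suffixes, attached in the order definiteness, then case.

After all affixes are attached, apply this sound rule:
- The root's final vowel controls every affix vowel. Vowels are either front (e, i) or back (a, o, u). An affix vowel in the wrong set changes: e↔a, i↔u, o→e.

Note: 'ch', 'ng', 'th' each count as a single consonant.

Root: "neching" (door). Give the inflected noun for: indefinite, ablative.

Attach definiteness indefinite -wa → nechingwa.
Attach case ablative -g → nechingwag.
Apply vowel harmony: nechingwag → nechingweg.

nechingweg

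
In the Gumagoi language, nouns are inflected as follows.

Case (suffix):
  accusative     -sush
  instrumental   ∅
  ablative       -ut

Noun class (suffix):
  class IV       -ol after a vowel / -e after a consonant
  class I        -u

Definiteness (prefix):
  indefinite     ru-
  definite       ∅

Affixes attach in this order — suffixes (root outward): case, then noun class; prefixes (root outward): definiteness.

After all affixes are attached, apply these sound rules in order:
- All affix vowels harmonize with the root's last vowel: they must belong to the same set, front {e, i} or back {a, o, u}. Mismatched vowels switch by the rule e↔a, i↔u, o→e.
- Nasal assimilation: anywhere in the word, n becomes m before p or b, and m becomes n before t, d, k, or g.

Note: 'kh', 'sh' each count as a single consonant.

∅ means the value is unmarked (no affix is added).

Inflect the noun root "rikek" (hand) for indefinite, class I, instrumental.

ririkeki

case = instrumental: zero marking, form stays rikek.
Attach definiteness indefinite ru- → rurikek.
Attach noun class class I -u → rurikeku.
Apply vowel harmony: rurikeku → ririkeki.
Nasal assimilation: no change.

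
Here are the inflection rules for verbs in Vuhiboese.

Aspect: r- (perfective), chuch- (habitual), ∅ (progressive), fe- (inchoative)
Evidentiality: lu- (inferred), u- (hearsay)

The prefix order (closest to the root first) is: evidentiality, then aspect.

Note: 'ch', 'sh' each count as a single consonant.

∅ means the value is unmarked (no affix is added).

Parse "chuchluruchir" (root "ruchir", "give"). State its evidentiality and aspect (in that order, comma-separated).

inferred, habitual

Segment: chuch-lu-ruchir.
evidentiality: lu- → inferred.
aspect: chuch- → habitual.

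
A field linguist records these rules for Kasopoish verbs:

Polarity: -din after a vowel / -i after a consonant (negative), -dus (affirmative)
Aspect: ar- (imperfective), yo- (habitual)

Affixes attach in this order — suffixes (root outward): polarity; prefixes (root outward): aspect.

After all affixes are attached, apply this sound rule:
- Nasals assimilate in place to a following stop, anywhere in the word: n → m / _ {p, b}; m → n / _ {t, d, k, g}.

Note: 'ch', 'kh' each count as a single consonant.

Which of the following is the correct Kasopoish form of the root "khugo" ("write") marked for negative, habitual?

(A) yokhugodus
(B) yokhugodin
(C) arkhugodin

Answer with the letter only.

Attach polarity negative -din (after vowel 'o') → khugodin.
Attach aspect habitual yo- → yokhugodin.
Nasal assimilation: no change.
So the correct form is yokhugodin, option (B).
(A) yokhugodus is wrong: it uses affirmative instead of negative for polarity.
(C) arkhugodin is wrong: it uses imperfective instead of habitual for aspect.

B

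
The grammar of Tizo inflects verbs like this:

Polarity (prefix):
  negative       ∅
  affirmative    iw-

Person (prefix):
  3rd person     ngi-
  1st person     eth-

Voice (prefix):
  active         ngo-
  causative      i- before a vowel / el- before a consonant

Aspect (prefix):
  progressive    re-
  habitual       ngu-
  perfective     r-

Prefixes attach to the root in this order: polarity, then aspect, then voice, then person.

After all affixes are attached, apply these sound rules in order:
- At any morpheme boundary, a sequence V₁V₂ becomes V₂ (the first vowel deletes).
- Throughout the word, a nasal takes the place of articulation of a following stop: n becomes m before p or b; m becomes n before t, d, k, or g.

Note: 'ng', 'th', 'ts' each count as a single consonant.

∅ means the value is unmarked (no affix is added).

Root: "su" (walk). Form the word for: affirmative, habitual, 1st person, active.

Attach polarity affirmative iw- → iwsu.
Attach aspect habitual ngu- → nguiwsu.
Attach voice active ngo- → ngonguiwsu.
Attach person 1st person eth- → ethngonguiwsu.
Apply vowel deletion: ethngonguiwsu → ethngongiwsu.
Nasal assimilation: no change.

ethngongiwsu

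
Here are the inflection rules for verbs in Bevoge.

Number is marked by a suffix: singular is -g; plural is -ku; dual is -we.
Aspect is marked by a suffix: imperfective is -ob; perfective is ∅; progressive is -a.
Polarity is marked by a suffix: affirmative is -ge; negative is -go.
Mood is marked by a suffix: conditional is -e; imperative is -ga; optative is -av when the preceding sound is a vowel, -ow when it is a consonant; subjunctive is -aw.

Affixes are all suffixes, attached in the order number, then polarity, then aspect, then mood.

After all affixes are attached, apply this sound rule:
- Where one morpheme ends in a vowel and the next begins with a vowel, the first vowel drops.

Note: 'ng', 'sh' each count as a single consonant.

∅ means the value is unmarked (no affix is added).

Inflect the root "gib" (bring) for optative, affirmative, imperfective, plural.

gibkugobow

Attach number plural -ku → gibku.
Attach polarity affirmative -ge → gibkuge.
Attach aspect imperfective -ob → gibkugeob.
Attach mood optative -ow (after consonant 'b') → gibkugeobow.
Apply vowel deletion: gibkugeobow → gibkugobow.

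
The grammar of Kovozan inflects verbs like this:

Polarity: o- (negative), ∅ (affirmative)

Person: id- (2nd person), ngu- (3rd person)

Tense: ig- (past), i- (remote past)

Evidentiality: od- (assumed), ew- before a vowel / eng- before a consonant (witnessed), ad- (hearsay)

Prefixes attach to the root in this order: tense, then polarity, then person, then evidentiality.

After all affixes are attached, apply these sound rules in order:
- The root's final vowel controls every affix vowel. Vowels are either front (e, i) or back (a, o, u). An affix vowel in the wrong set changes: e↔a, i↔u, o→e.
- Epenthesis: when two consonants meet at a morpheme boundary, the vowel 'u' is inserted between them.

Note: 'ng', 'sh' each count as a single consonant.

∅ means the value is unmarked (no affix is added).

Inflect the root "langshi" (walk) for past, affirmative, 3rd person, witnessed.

engungiigulangshi

Attach tense past ig- → iglangshi.
polarity = affirmative: zero marking, form stays iglangshi.
Attach person 3rd person ngu- → nguiglangshi.
Attach evidentiality witnessed eng- (before consonant 'ng') → engnguiglangshi.
Apply vowel harmony: engnguiglangshi → engngiiglangshi.
Apply epenthesis: engngiiglangshi → engungiigulangshi.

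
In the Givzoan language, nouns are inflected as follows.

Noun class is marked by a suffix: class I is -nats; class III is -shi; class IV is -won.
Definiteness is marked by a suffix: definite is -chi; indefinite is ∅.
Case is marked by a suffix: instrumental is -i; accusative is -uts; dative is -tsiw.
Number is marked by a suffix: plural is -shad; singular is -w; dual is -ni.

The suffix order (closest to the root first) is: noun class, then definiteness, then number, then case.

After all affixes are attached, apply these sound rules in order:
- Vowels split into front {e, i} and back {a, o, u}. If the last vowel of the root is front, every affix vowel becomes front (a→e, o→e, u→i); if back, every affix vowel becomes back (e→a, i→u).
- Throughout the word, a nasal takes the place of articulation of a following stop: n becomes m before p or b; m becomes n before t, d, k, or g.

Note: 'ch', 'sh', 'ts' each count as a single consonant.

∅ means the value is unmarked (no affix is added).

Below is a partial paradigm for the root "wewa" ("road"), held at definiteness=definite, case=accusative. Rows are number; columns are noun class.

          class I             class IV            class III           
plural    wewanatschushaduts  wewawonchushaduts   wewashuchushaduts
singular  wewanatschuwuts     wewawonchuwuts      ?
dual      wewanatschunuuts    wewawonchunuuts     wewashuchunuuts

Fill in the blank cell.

Attach noun class class III -shi → wewashi.
Attach definiteness definite -chi → wewashichi.
Attach number singular -w → wewashichiw.
Attach case accusative -uts → wewashichiwuts.
Apply vowel harmony: wewashichiwuts → wewashuchuwuts.
Nasal assimilation: no change.

wewashuchuwuts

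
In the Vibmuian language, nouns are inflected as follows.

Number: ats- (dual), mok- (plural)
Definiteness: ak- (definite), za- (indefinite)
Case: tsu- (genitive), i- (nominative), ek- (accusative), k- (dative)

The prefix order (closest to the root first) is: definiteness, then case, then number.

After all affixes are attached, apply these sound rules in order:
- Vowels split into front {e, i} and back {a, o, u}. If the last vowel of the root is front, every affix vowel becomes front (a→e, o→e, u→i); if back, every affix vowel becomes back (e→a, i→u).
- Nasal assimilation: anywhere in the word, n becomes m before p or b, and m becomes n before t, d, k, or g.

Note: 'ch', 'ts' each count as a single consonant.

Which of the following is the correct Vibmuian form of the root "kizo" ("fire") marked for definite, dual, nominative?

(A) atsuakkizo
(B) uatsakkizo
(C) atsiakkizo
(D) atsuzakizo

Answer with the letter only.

Attach definiteness definite ak- → akkizo.
Attach case nominative i- → iakkizo.
Attach number dual ats- → atsiakkizo.
Apply vowel harmony: atsiakkizo → atsuakkizo.
Nasal assimilation: no change.
So the correct form is atsuakkizo, option (A).
(D) atsuzakizo is wrong: it uses indefinite instead of definite for definiteness.
(B) uatsakkizo is wrong: it has the affixes in the wrong order.
(C) atsiakkizo is wrong: it fails to apply the sound rule(s).

A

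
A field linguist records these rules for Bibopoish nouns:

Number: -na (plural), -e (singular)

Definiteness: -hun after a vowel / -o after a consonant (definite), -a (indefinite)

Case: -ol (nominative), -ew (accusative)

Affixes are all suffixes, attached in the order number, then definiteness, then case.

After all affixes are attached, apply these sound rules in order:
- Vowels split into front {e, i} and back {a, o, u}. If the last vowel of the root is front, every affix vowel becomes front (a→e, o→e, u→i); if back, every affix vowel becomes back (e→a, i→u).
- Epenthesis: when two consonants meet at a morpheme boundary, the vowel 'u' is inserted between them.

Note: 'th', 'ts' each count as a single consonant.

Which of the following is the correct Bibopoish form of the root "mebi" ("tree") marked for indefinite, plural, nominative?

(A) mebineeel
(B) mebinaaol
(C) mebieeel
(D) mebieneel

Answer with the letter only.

A

Attach number plural -na → mebina.
Attach definiteness indefinite -a → mebinaa.
Attach case nominative -ol → mebinaaol.
Apply vowel harmony: mebinaaol → mebineeel.
Epenthesis: no change.
So the correct form is mebineeel, option (A).
(B) mebinaaol is wrong: it fails to apply the sound rule(s).
(C) mebieeel is wrong: it uses singular instead of plural for number.
(D) mebieneel is wrong: it has the affixes in the wrong order.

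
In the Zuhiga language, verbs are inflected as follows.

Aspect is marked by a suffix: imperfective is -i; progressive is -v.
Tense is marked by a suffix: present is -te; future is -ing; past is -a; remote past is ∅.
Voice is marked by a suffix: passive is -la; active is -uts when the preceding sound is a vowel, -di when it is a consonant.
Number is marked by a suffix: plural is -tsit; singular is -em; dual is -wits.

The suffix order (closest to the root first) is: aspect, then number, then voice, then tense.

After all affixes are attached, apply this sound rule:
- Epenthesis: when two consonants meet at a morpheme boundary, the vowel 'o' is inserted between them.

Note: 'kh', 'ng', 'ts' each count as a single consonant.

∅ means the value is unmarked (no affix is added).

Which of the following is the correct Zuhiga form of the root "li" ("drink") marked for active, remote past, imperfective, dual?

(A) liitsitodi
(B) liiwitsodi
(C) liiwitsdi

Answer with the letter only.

Attach aspect imperfective -i → lii.
Attach number dual -wits → liiwits.
Attach voice active -di (after consonant 'ts') → liiwitsdi.
tense = remote past: zero marking, form stays liiwitsdi.
Apply epenthesis: liiwitsdi → liiwitsodi.
So the correct form is liiwitsodi, option (B).
(C) liiwitsdi is wrong: it fails to apply the sound rule(s).
(A) liitsitodi is wrong: it uses plural instead of dual for number.

B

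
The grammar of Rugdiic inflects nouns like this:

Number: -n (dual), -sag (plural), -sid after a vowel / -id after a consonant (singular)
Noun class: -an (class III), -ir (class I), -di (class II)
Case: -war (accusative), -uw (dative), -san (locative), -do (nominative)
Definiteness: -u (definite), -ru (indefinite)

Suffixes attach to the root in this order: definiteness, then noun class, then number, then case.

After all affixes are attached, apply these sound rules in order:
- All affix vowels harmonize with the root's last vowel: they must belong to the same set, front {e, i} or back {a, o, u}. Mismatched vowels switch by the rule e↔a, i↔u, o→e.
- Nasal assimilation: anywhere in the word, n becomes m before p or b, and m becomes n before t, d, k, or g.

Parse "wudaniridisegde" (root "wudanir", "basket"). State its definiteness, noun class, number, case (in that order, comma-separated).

Segment: wudanir-u-di-sag-do.
definiteness: -u → definite.
noun class: -di → class II.
number: -sag → plural.
case: -do → nominative.

definite, class II, plural, nominative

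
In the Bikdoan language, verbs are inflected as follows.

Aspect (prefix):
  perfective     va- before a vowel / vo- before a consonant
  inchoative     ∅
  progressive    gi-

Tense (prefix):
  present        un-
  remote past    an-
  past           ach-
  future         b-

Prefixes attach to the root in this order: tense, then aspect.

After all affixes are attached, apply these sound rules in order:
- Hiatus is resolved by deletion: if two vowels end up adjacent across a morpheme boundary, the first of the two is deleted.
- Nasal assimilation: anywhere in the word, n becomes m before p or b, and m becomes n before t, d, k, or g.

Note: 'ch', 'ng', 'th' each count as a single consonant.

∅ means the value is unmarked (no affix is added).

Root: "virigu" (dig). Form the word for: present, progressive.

Attach tense present un- → unvirigu.
Attach aspect progressive gi- → giunvirigu.
Apply vowel deletion: giunvirigu → gunvirigu.
Nasal assimilation: no change.

gunvirigu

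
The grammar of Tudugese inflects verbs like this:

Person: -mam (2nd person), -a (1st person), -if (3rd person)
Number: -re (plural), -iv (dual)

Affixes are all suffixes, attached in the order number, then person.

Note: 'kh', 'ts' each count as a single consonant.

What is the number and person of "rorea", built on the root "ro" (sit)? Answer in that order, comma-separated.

plural, 1st person

Segment: ro-re-a.
number: -re → plural.
person: -a → 1st person.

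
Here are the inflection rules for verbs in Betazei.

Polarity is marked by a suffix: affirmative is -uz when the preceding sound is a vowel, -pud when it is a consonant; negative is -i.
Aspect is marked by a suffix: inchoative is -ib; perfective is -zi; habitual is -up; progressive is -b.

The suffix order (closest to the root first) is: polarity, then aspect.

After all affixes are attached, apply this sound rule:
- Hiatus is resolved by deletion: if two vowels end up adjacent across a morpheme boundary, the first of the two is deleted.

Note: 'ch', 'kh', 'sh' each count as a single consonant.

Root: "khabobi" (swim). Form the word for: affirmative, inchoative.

khabobuzib

Attach polarity affirmative -uz (after vowel 'i') → khabobiuz.
Attach aspect inchoative -ib → khabobiuzib.
Apply vowel deletion: khabobiuzib → khabobuzib.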